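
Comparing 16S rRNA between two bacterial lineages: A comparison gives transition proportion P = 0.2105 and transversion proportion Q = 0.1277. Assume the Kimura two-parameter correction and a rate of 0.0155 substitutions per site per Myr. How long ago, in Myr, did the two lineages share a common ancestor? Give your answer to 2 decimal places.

15.21

Under the Kimura two-parameter model, d = −½ ln(1 − 2P − Q) − ¼ ln(1 − 2Q).
1 − 2P − Q = 0.4513, giving −½ ln(0.4513) = 0.397811.
1 − 2Q = 0.7446, giving −¼ ln(0.7446) = 0.073727.
d = 0.397811 + 0.073727 = 0.471538.
Under a molecular clock d = 2μt, so t = d/(2μ) = 0.471538 / (2 × 0.0155) = 15.21 Myr.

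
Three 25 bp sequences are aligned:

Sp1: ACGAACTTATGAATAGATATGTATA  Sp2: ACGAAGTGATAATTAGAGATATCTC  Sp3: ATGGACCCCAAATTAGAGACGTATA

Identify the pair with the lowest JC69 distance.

Sp1–Sp2: 8/25 differ, p = 0.320, d = 0.417.
Sp1–Sp3: 10/25 differ, p = 0.400, d = 0.572.
Sp2–Sp3: 11/25 differ, p = 0.440, d = 0.663.
The smallest distance is between Sp1 and Sp2.

Sp1 and Sp2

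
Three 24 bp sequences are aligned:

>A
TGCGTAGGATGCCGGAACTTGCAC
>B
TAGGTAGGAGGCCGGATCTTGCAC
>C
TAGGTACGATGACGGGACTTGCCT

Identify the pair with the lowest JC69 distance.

A–B: 4/24 differ, p = 0.167, d = 0.188.
A–C: 7/24 differ, p = 0.292, d = 0.369.
B–C: 7/24 differ, p = 0.292, d = 0.369.
The smallest distance is between A and B.

A and B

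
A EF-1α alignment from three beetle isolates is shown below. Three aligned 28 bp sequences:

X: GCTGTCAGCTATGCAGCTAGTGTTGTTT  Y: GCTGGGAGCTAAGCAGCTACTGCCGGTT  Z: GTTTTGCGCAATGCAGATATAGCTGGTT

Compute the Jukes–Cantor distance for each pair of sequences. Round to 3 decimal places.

X–Y: 7/28 sites differ → p = 0.25, d = −0.75 ln(1 − 0.333333) = 0.304098 ≈ 0.304.
X–Z: 10/28 sites differ → p ≈ 0.357143, d = −0.75 ln(1 − 0.476191) = 0.484971 ≈ 0.485.
Y–Z: 10/28 sites differ → p ≈ 0.357143, d = −0.75 ln(1 − 0.476191) = 0.484971 ≈ 0.485.

d(X,Y) = 0.304, d(X,Z) = 0.485, d(Y,Z) = 0.485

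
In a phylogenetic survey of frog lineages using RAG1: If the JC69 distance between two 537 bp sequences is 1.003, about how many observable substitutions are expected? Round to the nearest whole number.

Invert JC69: p = (3/4)(1 − e^(−4d/3)) = 0.75 × (1 − e^(-1.337333)) = 0.75 × (1 − 0.262545) = 0.553091.
Expected differing sites = pL ≈ 0.553091 × 537 = 297.009867 ≈ 297.

297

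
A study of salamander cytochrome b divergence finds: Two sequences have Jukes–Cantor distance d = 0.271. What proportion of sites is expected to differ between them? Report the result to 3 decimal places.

p = (3/4)(1 − e^(−4d/3)) = 0.75 × (1 − e^(-0.361333)) = 0.75 × (1 − 0.696747) = 0.227440.

0.227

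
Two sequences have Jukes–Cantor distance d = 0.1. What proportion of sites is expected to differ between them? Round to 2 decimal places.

p = (3/4)(1 − e^(−4d/3)) = 0.75 × (1 − e^(-0.133333)) = 0.75 × (1 − 0.875174) = 0.093620.

0.09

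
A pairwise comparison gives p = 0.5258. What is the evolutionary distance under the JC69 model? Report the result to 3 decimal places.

0.906

d = −(3/4) ln(1 − 4p/3) = −0.75 ln(1 − 0.701067) = −0.75 ln(0.298933)
  = −0.75 × (-1.207536) = 0.905652 substitutions/site.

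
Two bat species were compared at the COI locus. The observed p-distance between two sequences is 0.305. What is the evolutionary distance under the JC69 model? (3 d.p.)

d = −(3/4) ln(1 − 4p/3) = −0.75 ln(1 − 0.406667) = −0.75 ln(0.593333)
  = −0.75 × (-0.521999) = 0.391499 substitutions/site.

0.391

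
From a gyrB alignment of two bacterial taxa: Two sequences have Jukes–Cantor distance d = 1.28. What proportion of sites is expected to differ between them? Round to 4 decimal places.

0.6139

p = (3/4)(1 − e^(−4d/3)) = 0.75 × (1 − e^(-1.706667)) = 0.75 × (1 − 0.181470) = 0.613898.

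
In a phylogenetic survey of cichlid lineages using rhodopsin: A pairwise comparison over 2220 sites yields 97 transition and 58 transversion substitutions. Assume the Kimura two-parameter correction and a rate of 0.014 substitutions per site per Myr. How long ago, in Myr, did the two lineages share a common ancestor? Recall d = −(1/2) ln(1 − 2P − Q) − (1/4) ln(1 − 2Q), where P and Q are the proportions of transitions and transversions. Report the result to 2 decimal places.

2.63

P = 97/2220 ≈ 0.043694 and Q = 58/2220 ≈ 0.026126.
Under the Kimura two-parameter model, d = −½ ln(1 − 2P − Q) − ¼ ln(1 − 2Q).
1 − 2P − Q = 0.886486, giving −½ ln(0.886486) = 0.060245.
1 − 2Q = 0.947748, giving −¼ ln(0.947748) = 0.013417.
d = 0.060245 + 0.013417 = 0.073662.
Under a molecular clock d = 2μt, so t = d/(2μ) = 0.073662 / (2 × 0.014) = 2.63 Myr.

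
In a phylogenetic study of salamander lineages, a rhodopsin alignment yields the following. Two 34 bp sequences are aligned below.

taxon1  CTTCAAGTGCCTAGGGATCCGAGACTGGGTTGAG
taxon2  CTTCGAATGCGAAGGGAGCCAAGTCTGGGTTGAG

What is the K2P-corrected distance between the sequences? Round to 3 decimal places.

0.241

Of 34 sites, 3 differences are transitions and 4 are transversions, so P = 3/34 ≈ 0.088235 and Q = 4/34 ≈ 0.117647.
Under the Kimura two-parameter model, d = −½ ln(1 − 2P − Q) − ¼ ln(1 − 2Q).
1 − 2P − Q = 0.705883, giving −½ ln(0.705883) = 0.174153.
1 − 2Q = 0.764706, giving −¼ ln(0.764706) = 0.067066.
d = 0.174153 + 0.067066 = 0.241219.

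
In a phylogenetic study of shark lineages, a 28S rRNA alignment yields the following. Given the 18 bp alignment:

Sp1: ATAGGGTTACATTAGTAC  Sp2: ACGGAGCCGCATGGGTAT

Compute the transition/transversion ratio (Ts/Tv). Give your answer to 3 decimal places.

Transitions are A↔G and C↔T; transversions are all other mismatches.
Transitions: 8. Transversions: 1.
R = 8/1 = 8.000.

8.000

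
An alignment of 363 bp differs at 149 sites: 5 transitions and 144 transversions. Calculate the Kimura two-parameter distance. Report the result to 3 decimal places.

P = 5/363 ≈ 0.013774 and Q = 144/363 ≈ 0.396694.
Under the Kimura two-parameter model, d = −½ ln(1 − 2P − Q) − ¼ ln(1 − 2Q).
1 − 2P − Q = 0.575758, giving −½ ln(0.575758) = 0.276034.
1 − 2Q = 0.206612, giving −¼ ln(0.206612) = 0.394228.
d = 0.276034 + 0.394228 = 0.670262.

0.670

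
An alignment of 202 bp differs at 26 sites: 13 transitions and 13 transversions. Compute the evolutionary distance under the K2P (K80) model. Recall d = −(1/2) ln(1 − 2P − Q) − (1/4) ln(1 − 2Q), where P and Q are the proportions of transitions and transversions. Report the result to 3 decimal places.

P = 13/202 ≈ 0.064356 and Q = 13/202 ≈ 0.064356.
Under the Kimura two-parameter model, d = −½ ln(1 − 2P − Q) − ¼ ln(1 − 2Q).
1 − 2P − Q = 0.806932, giving −½ ln(0.806932) = 0.107258.
1 − 2Q = 0.871288, giving −¼ ln(0.871288) = 0.034446.
d = 0.107258 + 0.034446 = 0.141704.

0.142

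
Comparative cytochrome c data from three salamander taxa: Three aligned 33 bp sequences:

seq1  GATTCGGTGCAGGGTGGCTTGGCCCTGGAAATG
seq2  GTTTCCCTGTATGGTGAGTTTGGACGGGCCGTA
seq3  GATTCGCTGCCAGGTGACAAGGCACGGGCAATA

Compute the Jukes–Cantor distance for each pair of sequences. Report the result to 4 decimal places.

seq1–seq2: 15/33 sites differ → p ≈ 0.454545, d = −0.75 ln(1 − 0.60606) = 0.698667 ≈ 0.6987.
seq1–seq3: 10/33 sites differ → p ≈ 0.30303, d = −0.75 ln(1 − 0.40404) = 0.388186 ≈ 0.3882.
seq2–seq3: 12/33 sites differ → p ≈ 0.363636, d = −0.75 ln(1 − 0.484848) = 0.497470 ≈ 0.4975.

d(seq1,seq2) = 0.6987, d(seq1,seq3) = 0.3882, d(seq2,seq3) = 0.4975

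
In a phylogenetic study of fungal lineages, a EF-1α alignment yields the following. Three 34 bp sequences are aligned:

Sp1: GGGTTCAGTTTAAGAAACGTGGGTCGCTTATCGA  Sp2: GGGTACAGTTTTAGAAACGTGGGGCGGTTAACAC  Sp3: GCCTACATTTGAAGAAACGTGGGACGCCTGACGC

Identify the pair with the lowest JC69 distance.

Sp1–Sp2: 7/34 differ, p = 0.206, d = 0.241.
Sp1–Sp3: 10/34 differ, p = 0.294, d = 0.373.
Sp2–Sp3: 10/34 differ, p = 0.294, d = 0.373.
The smallest distance is between Sp1 and Sp2.

Sp1 and Sp2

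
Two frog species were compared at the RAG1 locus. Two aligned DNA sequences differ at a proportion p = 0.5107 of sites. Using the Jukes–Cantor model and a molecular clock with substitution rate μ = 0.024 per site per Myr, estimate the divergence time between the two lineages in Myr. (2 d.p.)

17.85

d = −(3/4) ln(1 − 4p/3) = −0.75 ln(1 − 0.680933) = −0.75 ln(0.319067)
  = −0.75 × (-1.142354) = 0.856766 substitutions/site.
Under a molecular clock d = 2μt, so t = d/(2μ) = 0.856766 / (2 × 0.024) = 17.85 Myr.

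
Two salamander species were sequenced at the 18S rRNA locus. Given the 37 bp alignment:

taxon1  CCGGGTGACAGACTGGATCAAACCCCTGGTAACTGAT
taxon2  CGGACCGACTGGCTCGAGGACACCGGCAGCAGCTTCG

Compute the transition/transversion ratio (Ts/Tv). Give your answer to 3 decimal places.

0.583

Transitions are A↔G and C↔T; transversions are all other mismatches.
Transitions: 7. Transversions: 12.
R = 7/12 = 0.583333… ≈ 0.583 (to 3 d.p.).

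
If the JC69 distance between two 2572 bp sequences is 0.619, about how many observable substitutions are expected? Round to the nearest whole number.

1084

Invert JC69: p = (3/4)(1 − e^(−4d/3)) = 0.75 × (1 − e^(-0.825333)) = 0.75 × (1 − 0.438089) = 0.421433.
Expected differing sites = pL ≈ 0.421433 × 2572 = 1083.925676 ≈ 1084.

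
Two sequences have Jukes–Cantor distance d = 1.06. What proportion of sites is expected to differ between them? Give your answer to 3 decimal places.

0.568

p = (3/4)(1 − e^(−4d/3)) = 0.75 × (1 − e^(-1.413333)) = 0.75 × (1 − 0.243331) = 0.567502.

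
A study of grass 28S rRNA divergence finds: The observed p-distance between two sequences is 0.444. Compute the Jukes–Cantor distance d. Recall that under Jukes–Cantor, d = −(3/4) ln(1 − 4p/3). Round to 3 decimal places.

d = −(3/4) ln(1 − 4p/3) = −0.75 ln(1 − 0.592) = −0.75 ln(0.408)
  = −0.75 × (-0.896488) = 0.672366 substitutions/site.

0.672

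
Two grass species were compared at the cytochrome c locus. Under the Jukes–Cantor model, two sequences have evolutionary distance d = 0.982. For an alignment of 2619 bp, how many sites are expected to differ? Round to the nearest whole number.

1434

Invert JC69: p = (3/4)(1 − e^(−4d/3)) = 0.75 × (1 − e^(-1.309333)) = 0.75 × (1 − 0.270000) = 0.547500.
Expected differing sites = pL ≈ 0.547500 × 2619 = 1433.9025 ≈ 1434.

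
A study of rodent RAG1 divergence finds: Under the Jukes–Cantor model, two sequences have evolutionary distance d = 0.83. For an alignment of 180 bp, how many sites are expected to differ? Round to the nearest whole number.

90

Invert JC69: p = (3/4)(1 − e^(−4d/3)) = 0.75 × (1 − e^(-1.106667)) = 0.75 × (1 − 0.330659) = 0.502006.
Expected differing sites = pL ≈ 0.502006 × 180 = 90.36108 ≈ 90.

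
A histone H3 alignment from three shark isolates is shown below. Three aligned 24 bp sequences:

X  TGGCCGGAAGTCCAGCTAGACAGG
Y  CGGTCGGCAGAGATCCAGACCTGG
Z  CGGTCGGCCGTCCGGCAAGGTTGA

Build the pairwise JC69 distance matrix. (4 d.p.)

X–Y: 13/24 sites differ → p ≈ 0.541667, d = −0.75 ln(1 − 0.722223) = 0.960702 ≈ 0.9607.
X–Z: 10/24 sites differ → p ≈ 0.416667, d = −0.75 ln(1 − 0.555556) = 0.608198 ≈ 0.6082.
Y–Z: 11/24 sites differ → p ≈ 0.458333, d = −0.75 ln(1 − 0.611111) = 0.708346 ≈ 0.7083.

d(X,Y) = 0.9607, d(X,Z) = 0.6082, d(Y,Z) = 0.7083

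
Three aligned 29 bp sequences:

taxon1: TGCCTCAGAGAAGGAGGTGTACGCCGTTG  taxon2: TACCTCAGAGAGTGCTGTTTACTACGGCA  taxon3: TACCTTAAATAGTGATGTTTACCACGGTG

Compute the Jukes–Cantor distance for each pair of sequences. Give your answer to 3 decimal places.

taxon1–taxon2: 11/29 sites differ → p ≈ 0.37931, d = −0.75 ln(1 − 0.505747) = 0.528531 ≈ 0.529.
taxon1–taxon3: 11/29 sites differ → p ≈ 0.37931, d = −0.75 ln(1 − 0.505747) = 0.528531 ≈ 0.529.
taxon2–taxon3: 7/29 sites differ → p ≈ 0.241379, d = −0.75 ln(1 − 0.321839) = 0.291278 ≈ 0.291.

d(taxon1,taxon2) = 0.529, d(taxon1,taxon3) = 0.529, d(taxon2,taxon3) = 0.291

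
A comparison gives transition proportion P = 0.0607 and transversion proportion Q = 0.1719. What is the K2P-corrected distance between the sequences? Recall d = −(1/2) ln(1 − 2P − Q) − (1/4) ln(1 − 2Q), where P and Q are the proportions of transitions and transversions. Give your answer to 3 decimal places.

0.279

Under the Kimura two-parameter model, d = −½ ln(1 − 2P − Q) − ¼ ln(1 − 2Q).
1 − 2P − Q = 0.7067, giving −½ ln(0.7067) = 0.173575.
1 − 2Q = 0.6562, giving −¼ ln(0.6562) = 0.105322.
d = 0.173575 + 0.105322 = 0.278897.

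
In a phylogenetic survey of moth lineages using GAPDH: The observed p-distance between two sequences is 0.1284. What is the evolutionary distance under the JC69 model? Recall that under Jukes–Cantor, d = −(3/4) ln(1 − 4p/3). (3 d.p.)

d = −(3/4) ln(1 − 4p/3) = −0.75 ln(1 − 0.1712) = −0.75 ln(0.8288)
  = −0.75 × (-0.187776) = 0.140832 substitutions/site.

0.141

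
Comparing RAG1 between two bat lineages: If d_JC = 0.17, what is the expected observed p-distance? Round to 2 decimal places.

p = (3/4)(1 − e^(−4d/3)) = 0.75 × (1 − e^(-0.226667)) = 0.75 × (1 − 0.797186) = 0.152111.

0.15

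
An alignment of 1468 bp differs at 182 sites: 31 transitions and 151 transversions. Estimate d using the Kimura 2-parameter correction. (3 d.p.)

0.136

P = 31/1468 ≈ 0.021117 and Q = 151/1468 ≈ 0.102861.
Under the Kimura two-parameter model, d = −½ ln(1 − 2P − Q) − ¼ ln(1 − 2Q).
1 − 2P − Q = 0.854905, giving −½ ln(0.854905) = 0.078382.
1 − 2Q = 0.794278, giving −¼ ln(0.794278) = 0.057580.
d = 0.078382 + 0.057580 = 0.135962.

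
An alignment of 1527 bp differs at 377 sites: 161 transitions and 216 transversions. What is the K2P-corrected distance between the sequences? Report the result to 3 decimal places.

P = 161/1527 ≈ 0.105435 and Q = 216/1527 ≈ 0.141454.
Under the Kimura two-parameter model, d = −½ ln(1 − 2P − Q) − ¼ ln(1 − 2Q).
1 − 2P − Q = 0.647676, giving −½ ln(0.647676) = 0.217182.
1 − 2Q = 0.717092, giving −¼ ln(0.717092) = 0.083138.
d = 0.217182 + 0.083138 = 0.300320.

0.300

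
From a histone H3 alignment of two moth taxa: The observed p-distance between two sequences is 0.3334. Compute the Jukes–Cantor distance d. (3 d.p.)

0.441

d = −(3/4) ln(1 − 4p/3) = −0.75 ln(1 − 0.444533) = −0.75 ln(0.555467)
  = −0.75 × (-0.587946) = 0.440960 substitutions/site.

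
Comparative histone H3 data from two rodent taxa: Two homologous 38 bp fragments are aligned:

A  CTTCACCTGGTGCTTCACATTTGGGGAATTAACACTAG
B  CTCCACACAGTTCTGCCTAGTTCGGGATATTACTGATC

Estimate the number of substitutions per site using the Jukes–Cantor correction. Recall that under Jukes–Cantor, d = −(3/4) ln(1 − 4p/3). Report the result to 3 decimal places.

The sequences differ at 18 of 38 sites, so p = 18/38 ≈ 0.473684.
d = −(3/4) ln(1 − 4p/3) = −0.75 ln(1 − 0.631579) = −0.75 ln(0.368421)
  = −0.75 × (-0.998529) = 0.748897 substitutions/site.

0.749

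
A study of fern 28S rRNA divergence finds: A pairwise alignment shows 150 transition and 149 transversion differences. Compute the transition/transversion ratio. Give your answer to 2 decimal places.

R = 150/149 = 1.006711… ≈ 1.01 (to 2 d.p.).

1.01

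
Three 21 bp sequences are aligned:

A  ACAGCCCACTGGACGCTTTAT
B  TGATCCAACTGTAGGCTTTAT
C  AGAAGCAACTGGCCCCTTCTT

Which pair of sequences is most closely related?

A and B

A–B: 6/21 differ, p = 0.286, d = 0.360.
A–C: 8/21 differ, p = 0.381, d = 0.532.
B–C: 9/21 differ, p = 0.429, d = 0.635.
The smallest distance is between A and B.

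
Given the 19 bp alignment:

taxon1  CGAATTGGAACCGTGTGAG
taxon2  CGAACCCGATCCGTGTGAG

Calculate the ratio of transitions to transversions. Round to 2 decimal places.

1.00

Transitions are A↔G and C↔T; transversions are all other mismatches.
Transitions: 2. Transversions: 2.
R = 2/2 = 1.00.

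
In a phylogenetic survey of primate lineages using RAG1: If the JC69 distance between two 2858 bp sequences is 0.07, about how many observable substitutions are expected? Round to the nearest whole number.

Invert JC69: p = (3/4)(1 − e^(−4d/3)) = 0.75 × (1 − e^(-0.093333)) = 0.75 × (1 − 0.910890) = 0.066833.
Expected differing sites = pL ≈ 0.066833 × 2858 = 191.008714 ≈ 191.

191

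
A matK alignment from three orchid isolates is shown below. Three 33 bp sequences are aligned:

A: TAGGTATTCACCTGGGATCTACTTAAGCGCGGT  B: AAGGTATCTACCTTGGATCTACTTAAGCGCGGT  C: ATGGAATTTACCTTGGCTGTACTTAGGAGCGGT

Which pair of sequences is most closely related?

A and B

A–B: 4/33 differ, p = 0.121, d = 0.132.
A–C: 9/33 differ, p = 0.273, d = 0.339.
B–C: 7/33 differ, p = 0.212, d = 0.249.
The smallest distance is between A and B.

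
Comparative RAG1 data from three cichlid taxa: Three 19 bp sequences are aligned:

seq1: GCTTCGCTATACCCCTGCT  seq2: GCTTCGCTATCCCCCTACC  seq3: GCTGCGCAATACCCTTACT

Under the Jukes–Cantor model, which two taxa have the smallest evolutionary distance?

seq1 and seq2

seq1–seq2: 3/19 differ, p = 0.158, d = 0.177.
seq1–seq3: 4/19 differ, p = 0.211, d = 0.247.
seq2–seq3: 5/19 differ, p = 0.263, d = 0.324.
The smallest distance is between seq1 and seq2.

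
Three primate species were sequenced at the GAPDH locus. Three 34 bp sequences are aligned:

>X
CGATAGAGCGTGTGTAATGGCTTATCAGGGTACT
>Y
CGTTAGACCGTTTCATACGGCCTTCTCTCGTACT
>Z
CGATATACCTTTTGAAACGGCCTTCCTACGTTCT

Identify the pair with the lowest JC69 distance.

X–Y: 14/34 differ, p = 0.412, d = 0.597.
X–Z: 13/34 differ, p = 0.382, d = 0.535.
Y–Z: 9/34 differ, p = 0.265, d = 0.326.
The smallest distance is between Y and Z.

Y and Z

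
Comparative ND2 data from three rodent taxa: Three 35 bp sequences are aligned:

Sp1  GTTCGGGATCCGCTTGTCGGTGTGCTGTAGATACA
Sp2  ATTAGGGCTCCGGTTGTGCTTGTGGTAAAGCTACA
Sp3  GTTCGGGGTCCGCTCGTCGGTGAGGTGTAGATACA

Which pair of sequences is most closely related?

Sp1–Sp2: 11/35 differ, p = 0.314, d = 0.407.
Sp1–Sp3: 4/35 differ, p = 0.114, d = 0.124.
Sp2–Sp3: 12/35 differ, p = 0.343, d = 0.458.
The smallest distance is between Sp1 and Sp3.

Sp1 and Sp3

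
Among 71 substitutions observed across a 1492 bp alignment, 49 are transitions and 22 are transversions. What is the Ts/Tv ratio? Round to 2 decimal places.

2.23

R = 49/22 = 2.227272… ≈ 2.23 (to 2 d.p.).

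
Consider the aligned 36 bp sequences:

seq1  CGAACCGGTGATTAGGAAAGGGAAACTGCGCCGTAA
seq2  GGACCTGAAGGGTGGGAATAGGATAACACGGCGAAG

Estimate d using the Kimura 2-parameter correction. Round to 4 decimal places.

Of 36 sites, 8 differences are transitions and 9 are transversions, so P = 8/36 ≈ 0.222222 and Q = 9/36 = 0.25.
Under the Kimura two-parameter model, d = −½ ln(1 − 2P − Q) − ¼ ln(1 − 2Q).
1 − 2P − Q = 0.305556, giving −½ ln(0.305556) = 0.592811.
1 − 2Q = 0.5, giving −¼ ln(0.5) = 0.173287.
d = 0.592811 + 0.173287 = 0.766098.

0.7661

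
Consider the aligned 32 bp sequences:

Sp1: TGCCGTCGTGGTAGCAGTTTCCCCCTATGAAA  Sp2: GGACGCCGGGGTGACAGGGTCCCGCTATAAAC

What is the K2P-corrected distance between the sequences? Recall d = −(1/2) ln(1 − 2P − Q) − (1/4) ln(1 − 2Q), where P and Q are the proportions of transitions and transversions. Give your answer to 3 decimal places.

0.460

Of 32 sites, 4 differences are transitions and 7 are transversions, so P = 4/32 = 0.125 and Q = 7/32 = 0.21875.
Under the Kimura two-parameter model, d = −½ ln(1 − 2P − Q) − ¼ ln(1 − 2Q).
1 − 2P − Q = 0.53125, giving −½ ln(0.53125) = 0.316261.
1 − 2Q = 0.5625, giving −¼ ln(0.5625) = 0.143841.
d = 0.316261 + 0.143841 = 0.460102.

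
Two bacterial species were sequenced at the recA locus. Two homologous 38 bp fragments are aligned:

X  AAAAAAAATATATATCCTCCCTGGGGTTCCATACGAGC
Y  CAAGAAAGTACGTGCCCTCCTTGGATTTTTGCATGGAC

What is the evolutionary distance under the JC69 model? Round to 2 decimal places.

0.68

The sequences differ at 17 of 38 sites, so p = 17/38 ≈ 0.447368.
d = −(3/4) ln(1 − 4p/3) = −0.75 ln(1 − 0.596491) = −0.75 ln(0.403509)
  = −0.75 × (-0.907556) = 0.680667 substitutions/site.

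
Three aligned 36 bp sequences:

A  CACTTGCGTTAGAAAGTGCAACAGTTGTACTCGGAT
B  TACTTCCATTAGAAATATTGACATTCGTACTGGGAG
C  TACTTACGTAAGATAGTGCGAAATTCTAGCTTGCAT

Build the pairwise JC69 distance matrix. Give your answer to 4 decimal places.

A–B: 12/36 sites differ → p ≈ 0.333333, d = −0.75 ln(1 − 0.444444) = 0.440839 ≈ 0.4408.
A–C: 13/36 sites differ → p ≈ 0.361111, d = −0.75 ln(1 − 0.481481) = 0.492584 ≈ 0.4926.
B–C: 15/36 sites differ → p ≈ 0.416667, d = −0.75 ln(1 − 0.555556) = 0.608198 ≈ 0.6082.

d(A,B) = 0.4408, d(A,C) = 0.4926, d(B,C) = 0.6082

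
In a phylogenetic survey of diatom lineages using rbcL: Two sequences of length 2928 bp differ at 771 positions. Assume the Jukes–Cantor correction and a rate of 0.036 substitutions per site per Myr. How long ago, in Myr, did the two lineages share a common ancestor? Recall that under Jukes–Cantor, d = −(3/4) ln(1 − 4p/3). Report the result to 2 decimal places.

p = 771/2928 ≈ 0.26332.
d = −(3/4) ln(1 − 4p/3) = −0.75 ln(1 − 0.351093) = −0.75 ln(0.648907)
  = −0.75 × (-0.432466) = 0.324350 substitutions/site.
Under a molecular clock d = 2μt, so t = d/(2μ) = 0.324350 / (2 × 0.036) = 4.50 Myr.

4.50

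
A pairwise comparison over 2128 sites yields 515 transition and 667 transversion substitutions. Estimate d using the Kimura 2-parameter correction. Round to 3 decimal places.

1.045

P = 515/2128 ≈ 0.242011 and Q = 667/2128 ≈ 0.31344.
Under the Kimura two-parameter model, d = −½ ln(1 − 2P − Q) − ¼ ln(1 − 2Q).
1 − 2P − Q = 0.202538, giving −½ ln(0.202538) = 0.798414.
1 − 2Q = 0.37312, giving −¼ ln(0.37312) = 0.246464.
d = 0.798414 + 0.246464 = 1.044878.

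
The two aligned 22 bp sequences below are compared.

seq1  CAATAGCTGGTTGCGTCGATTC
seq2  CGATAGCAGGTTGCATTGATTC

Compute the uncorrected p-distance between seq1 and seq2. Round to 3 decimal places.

0.182

The sequences differ at 4 of 22 positions (sites 2, 8, 15, 17).
p = 4/22 = 0.181818… ≈ 0.182 (to 3 d.p.).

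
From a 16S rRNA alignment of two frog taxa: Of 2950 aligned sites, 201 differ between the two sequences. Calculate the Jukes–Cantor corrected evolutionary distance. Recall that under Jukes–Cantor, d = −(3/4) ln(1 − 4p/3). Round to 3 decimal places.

p = 201/2950 ≈ 0.068136.
d = −(3/4) ln(1 − 4p/3) = −0.75 ln(1 − 0.090848) = −0.75 ln(0.909152)
  = −0.75 × (-0.095243) = 0.071432 substitutions/site.

0.071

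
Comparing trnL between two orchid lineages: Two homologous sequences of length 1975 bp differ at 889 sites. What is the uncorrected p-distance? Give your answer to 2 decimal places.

p = 889/1975 = 0.450126… ≈ 0.45 (to 2 d.p.).

0.45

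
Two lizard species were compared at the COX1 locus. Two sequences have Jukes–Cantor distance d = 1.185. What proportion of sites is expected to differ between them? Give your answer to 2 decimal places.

0.60

p = (3/4)(1 − e^(−4d/3)) = 0.75 × (1 − e^(-1.58)) = 0.75 × (1 − 0.205975) = 0.595519.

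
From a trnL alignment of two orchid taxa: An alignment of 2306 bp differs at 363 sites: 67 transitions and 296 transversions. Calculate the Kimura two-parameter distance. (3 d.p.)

P = 67/2306 ≈ 0.029055 and Q = 296/2306 ≈ 0.128361.
Under the Kimura two-parameter model, d = −½ ln(1 − 2P − Q) − ¼ ln(1 − 2Q).
1 − 2P − Q = 0.813529, giving −½ ln(0.813529) = 0.103187.
1 − 2Q = 0.743278, giving −¼ ln(0.743278) = 0.074171.
d = 0.103187 + 0.074171 = 0.177358.

0.177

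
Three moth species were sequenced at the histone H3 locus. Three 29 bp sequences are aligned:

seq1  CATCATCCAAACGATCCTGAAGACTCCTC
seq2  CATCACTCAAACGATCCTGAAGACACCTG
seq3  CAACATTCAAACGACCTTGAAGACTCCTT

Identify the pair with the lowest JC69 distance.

seq1–seq2: 4/29 differ, p = 0.138, d = 0.152.
seq1–seq3: 5/29 differ, p = 0.172, d = 0.196.
seq2–seq3: 6/29 differ, p = 0.207, d = 0.242.
The smallest distance is between seq1 and seq2.

seq1 and seq2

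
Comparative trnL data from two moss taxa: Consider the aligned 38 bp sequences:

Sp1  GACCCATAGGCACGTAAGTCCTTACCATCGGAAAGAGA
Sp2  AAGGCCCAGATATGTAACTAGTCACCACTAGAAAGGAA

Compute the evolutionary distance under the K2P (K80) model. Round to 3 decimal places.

0.762

Of 38 sites, 11 differences are transitions and 6 are transversions, so P = 11/38 ≈ 0.289474 and Q = 6/38 ≈ 0.157895.
Under the Kimura two-parameter model, d = −½ ln(1 − 2P − Q) − ¼ ln(1 − 2Q).
1 − 2P − Q = 0.263157, giving −½ ln(0.263157) = 0.667502.
1 − 2Q = 0.68421, giving −¼ ln(0.68421) = 0.094873.
d = 0.667502 + 0.094873 = 0.762375.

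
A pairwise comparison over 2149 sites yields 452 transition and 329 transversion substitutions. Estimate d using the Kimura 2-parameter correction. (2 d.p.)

0.52

P = 452/2149 ≈ 0.21033 and Q = 329/2149 ≈ 0.153094.
Under the Kimura two-parameter model, d = −½ ln(1 − 2P − Q) − ¼ ln(1 − 2Q).
1 − 2P − Q = 0.426246, giving −½ ln(0.426246) = 0.426369.
1 − 2Q = 0.693812, giving −¼ ln(0.693812) = 0.091389.
d = 0.426369 + 0.091389 = 0.517758.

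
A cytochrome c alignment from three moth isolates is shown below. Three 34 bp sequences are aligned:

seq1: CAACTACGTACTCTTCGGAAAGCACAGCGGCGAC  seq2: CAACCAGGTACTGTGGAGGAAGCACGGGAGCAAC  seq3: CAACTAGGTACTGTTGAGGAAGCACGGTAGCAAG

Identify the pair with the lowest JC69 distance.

seq1–seq2: 11/34 differ, p = 0.324, d = 0.423.
seq1–seq3: 10/34 differ, p = 0.294, d = 0.373.
seq2–seq3: 4/34 differ, p = 0.118, d = 0.128.
The smallest distance is between seq2 and seq3.

seq2 and seq3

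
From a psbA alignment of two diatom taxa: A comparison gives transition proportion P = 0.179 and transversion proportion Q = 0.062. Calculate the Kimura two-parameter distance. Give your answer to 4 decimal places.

Under the Kimura two-parameter model, d = −½ ln(1 − 2P − Q) − ¼ ln(1 − 2Q).
1 − 2P − Q = 0.58, giving −½ ln(0.58) = 0.272364.
1 − 2Q = 0.876, giving −¼ ln(0.876) = 0.033097.
d = 0.272364 + 0.033097 = 0.305461.

0.3055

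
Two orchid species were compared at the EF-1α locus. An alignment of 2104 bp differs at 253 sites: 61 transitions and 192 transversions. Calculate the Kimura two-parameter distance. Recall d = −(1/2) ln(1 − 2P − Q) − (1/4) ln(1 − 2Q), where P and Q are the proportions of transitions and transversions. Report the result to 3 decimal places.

P = 61/2104 ≈ 0.028992 and Q = 192/2104 ≈ 0.091255.
Under the Kimura two-parameter model, d = −½ ln(1 − 2P − Q) − ¼ ln(1 − 2Q).
1 − 2P − Q = 0.850761, giving −½ ln(0.850761) = 0.080812.
1 − 2Q = 0.81749, giving −¼ ln(0.81749) = 0.050379.
d = 0.080812 + 0.050379 = 0.131191.

0.131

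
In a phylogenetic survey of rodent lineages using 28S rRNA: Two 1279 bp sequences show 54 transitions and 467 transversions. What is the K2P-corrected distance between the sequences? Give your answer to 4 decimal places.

0.6261

P = 54/1279 ≈ 0.04222 and Q = 467/1279 ≈ 0.365129.
Under the Kimura two-parameter model, d = −½ ln(1 − 2P − Q) − ¼ ln(1 − 2Q).
1 − 2P − Q = 0.550431, giving −½ ln(0.550431) = 0.298527.
1 − 2Q = 0.269742, giving −¼ ln(0.269742) = 0.327572.
d = 0.298527 + 0.327572 = 0.626099.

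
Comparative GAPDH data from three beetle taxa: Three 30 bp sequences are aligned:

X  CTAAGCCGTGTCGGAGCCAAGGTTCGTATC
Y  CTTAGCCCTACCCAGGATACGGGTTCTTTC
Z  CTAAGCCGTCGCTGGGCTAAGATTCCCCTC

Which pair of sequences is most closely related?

X–Y: 14/30 differ, p = 0.467, d = 0.730.
X–Z: 9/30 differ, p = 0.300, d = 0.383.
Y–Z: 13/30 differ, p = 0.433, d = 0.647.
The smallest distance is between X and Z.

X and Z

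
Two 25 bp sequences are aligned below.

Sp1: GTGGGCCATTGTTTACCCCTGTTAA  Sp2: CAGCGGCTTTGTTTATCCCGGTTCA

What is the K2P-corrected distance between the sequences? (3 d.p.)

0.428

Of 25 sites, 1 differences are transitions and 7 are transversions, so P = 1/25 = 0.04 and Q = 7/25 = 0.28.
Under the Kimura two-parameter model, d = −½ ln(1 − 2P − Q) − ¼ ln(1 − 2Q).
1 − 2P − Q = 0.64, giving −½ ln(0.64) = 0.223144.
1 − 2Q = 0.44, giving −¼ ln(0.44) = 0.205245.
d = 0.223144 + 0.205245 = 0.428389.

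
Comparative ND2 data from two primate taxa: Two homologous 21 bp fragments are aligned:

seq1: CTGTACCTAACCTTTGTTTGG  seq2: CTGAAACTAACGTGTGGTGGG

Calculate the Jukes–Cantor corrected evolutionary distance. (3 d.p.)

0.360

The sequences differ at 6 of 21 sites (4, 6, 12, 14, 17, 19), so p = 6/21 ≈ 0.285714.
d = −(3/4) ln(1 − 4p/3) = −0.75 ln(1 − 0.380952) = −0.75 ln(0.619048)
  = −0.75 × (-0.479572) = 0.359679 substitutions/site.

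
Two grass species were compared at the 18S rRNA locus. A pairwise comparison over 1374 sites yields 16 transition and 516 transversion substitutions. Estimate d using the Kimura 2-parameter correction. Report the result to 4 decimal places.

0.6021

P = 16/1374 ≈ 0.011645 and Q = 516/1374 ≈ 0.375546.
Under the Kimura two-parameter model, d = −½ ln(1 − 2P − Q) − ¼ ln(1 − 2Q).
1 − 2P − Q = 0.601164, giving −½ ln(0.601164) = 0.254444.
1 − 2Q = 0.248908, giving −¼ ln(0.248908) = 0.347668.
d = 0.254444 + 0.347668 = 0.602112.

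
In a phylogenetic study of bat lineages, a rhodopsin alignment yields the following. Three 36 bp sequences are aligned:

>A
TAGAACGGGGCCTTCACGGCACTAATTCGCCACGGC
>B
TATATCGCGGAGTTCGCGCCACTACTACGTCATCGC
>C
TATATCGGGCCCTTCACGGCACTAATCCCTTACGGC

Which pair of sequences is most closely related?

A and C

A–B: 12/36 differ, p = 0.333, d = 0.441.
A–C: 7/36 differ, p = 0.194, d = 0.225.
B–C: 12/36 differ, p = 0.333, d = 0.441.
The smallest distance is between A and C.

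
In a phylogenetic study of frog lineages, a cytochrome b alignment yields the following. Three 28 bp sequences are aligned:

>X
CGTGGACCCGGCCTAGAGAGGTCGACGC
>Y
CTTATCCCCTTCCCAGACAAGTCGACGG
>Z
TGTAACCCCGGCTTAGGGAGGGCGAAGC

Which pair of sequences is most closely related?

X and Z

X–Y: 10/28 differ, p = 0.357, d = 0.485.
X–Z: 8/28 differ, p = 0.286, d = 0.360.
Y–Z: 13/28 differ, p = 0.464, d = 0.724.
The smallest distance is between X and Z.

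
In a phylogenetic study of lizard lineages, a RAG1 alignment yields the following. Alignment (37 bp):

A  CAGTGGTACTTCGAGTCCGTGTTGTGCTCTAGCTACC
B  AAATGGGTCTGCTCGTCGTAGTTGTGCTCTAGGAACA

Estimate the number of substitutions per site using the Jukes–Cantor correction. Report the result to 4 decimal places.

0.4740

The sequences differ at 13 of 37 sites, so p = 13/37 ≈ 0.351351.
d = −(3/4) ln(1 − 4p/3) = −0.75 ln(1 − 0.468468) = −0.75 ln(0.531532)
  = −0.75 × (-0.631992) = 0.473994 substitutions/site.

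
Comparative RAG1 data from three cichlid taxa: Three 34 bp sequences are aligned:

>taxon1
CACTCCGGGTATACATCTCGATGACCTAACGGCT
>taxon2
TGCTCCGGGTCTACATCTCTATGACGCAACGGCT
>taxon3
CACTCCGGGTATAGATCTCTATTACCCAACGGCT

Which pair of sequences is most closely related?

taxon1 and taxon3

taxon1–taxon2: 6/34 differ, p = 0.176, d = 0.201.
taxon1–taxon3: 4/34 differ, p = 0.118, d = 0.128.
taxon2–taxon3: 6/34 differ, p = 0.176, d = 0.201.
The smallest distance is between taxon1 and taxon3.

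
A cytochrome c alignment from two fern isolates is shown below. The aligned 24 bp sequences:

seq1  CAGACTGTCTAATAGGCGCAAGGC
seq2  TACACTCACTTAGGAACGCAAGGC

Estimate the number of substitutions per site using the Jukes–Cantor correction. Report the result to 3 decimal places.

0.520

The sequences differ at 9 of 24 sites (1, 3, 7, 8, 11, 13, 14, 15, 16), so p = 9/24 = 0.375.
d = −(3/4) ln(1 − 4p/3) = −0.75 ln(1 − 0.5) = −0.75 ln(0.5)
  = −0.75 × (-0.693147) = 0.519860 substitutions/site.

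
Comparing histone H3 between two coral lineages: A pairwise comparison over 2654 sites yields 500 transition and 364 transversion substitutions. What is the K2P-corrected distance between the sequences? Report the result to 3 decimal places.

P = 500/2654 ≈ 0.188395 and Q = 364/2654 ≈ 0.137151.
Under the Kimura two-parameter model, d = −½ ln(1 − 2P − Q) − ¼ ln(1 − 2Q).
1 − 2P − Q = 0.486059, giving −½ ln(0.486059) = 0.360713.
1 − 2Q = 0.725698, giving −¼ ln(0.725698) = 0.080155.
d = 0.360713 + 0.080155 = 0.440868.

0.441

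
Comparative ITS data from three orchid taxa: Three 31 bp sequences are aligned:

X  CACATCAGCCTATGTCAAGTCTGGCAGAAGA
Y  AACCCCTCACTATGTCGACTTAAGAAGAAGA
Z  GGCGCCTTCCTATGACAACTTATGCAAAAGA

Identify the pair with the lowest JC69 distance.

X–Y: 12/31 differ, p = 0.387, d = 0.544.
X–Z: 12/31 differ, p = 0.387, d = 0.544.
Y–Z: 10/31 differ, p = 0.323, d = 0.422.
The smallest distance is between Y and Z.

Y and Z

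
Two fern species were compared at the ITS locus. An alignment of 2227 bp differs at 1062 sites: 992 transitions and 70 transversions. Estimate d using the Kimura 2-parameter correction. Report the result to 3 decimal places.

P = 992/2227 ≈ 0.445442 and Q = 70/2227 ≈ 0.031432.
Under the Kimura two-parameter model, d = −½ ln(1 − 2P − Q) − ¼ ln(1 − 2Q).
1 − 2P − Q = 0.077684, giving −½ ln(0.077684) = 1.277553.
1 − 2Q = 0.937136, giving −¼ ln(0.937136) = 0.016232.
d = 1.277553 + 0.016232 = 1.293785.

1.294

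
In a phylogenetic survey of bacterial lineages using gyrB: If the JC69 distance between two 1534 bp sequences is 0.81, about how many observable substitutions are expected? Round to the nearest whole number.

Invert JC69: p = (3/4)(1 − e^(−4d/3)) = 0.75 × (1 − e^(-1.08)) = 0.75 × (1 − 0.339596) = 0.495303.
Expected differing sites = pL ≈ 0.495303 × 1534 = 759.794802 ≈ 760.

760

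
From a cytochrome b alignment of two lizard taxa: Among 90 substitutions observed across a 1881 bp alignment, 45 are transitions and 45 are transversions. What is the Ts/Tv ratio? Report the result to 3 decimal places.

R = 45/45 = 1.000.

1.000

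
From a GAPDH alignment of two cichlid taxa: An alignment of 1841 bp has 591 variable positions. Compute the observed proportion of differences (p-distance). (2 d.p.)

p = 591/1841 = 0.321021… ≈ 0.32 (to 2 d.p.).

0.32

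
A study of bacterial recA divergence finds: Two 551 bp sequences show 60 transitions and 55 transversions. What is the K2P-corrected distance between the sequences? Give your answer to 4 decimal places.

P = 60/551 ≈ 0.108893 and Q = 55/551 ≈ 0.099819.
Under the Kimura two-parameter model, d = −½ ln(1 − 2P − Q) − ¼ ln(1 − 2Q).
1 − 2P − Q = 0.682395, giving −½ ln(0.682395) = 0.191073.
1 − 2Q = 0.800362, giving −¼ ln(0.800362) = 0.055673.
d = 0.191073 + 0.055673 = 0.246746.

0.2467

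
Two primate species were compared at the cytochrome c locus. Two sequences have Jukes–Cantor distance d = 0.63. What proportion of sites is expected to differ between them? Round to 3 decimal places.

p = (3/4)(1 − e^(−4d/3)) = 0.75 × (1 − e^(-0.84)) = 0.75 × (1 − 0.431711) = 0.426217.

0.426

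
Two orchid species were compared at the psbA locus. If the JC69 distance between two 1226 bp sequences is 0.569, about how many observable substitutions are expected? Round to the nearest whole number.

489

Invert JC69: p = (3/4)(1 − e^(−4d/3)) = 0.75 × (1 − e^(-0.758667)) = 0.75 × (1 − 0.468290) = 0.398783.
Expected differing sites = pL ≈ 0.398783 × 1226 = 488.907958 ≈ 489.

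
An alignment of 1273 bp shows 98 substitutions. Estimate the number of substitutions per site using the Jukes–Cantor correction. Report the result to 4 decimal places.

p = 98/1273 ≈ 0.076984.
d = −(3/4) ln(1 − 4p/3) = −0.75 ln(1 − 0.102645) = −0.75 ln(0.897355)
  = −0.75 × (-0.108304) = 0.081228 substitutions/site.

0.0812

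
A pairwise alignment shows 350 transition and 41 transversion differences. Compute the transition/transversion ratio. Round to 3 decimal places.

R = 350/41 = 8.536585… ≈ 8.537 (to 3 d.p.).

8.537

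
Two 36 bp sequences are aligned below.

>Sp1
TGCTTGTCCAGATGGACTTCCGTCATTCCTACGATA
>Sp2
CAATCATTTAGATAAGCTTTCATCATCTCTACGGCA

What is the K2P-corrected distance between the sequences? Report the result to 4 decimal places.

Of 36 sites, 15 differences are transitions and 1 are transversions, so P = 15/36 ≈ 0.416667 and Q = 1/36 ≈ 0.027778.
Under the Kimura two-parameter model, d = −½ ln(1 − 2P − Q) − ¼ ln(1 − 2Q).
1 − 2P − Q = 0.138888, giving −½ ln(0.138888) = 0.987044.
1 − 2Q = 0.944444, giving −¼ ln(0.944444) = 0.014290.
d = 0.987044 + 0.014290 = 1.001334.

1.0013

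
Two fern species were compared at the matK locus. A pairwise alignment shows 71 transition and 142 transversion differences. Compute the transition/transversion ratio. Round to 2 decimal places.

0.50

R = 71/142 = 0.50.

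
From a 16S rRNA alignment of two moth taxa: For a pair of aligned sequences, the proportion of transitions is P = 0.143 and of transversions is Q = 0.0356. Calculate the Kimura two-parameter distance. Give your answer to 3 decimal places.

0.212

Under the Kimura two-parameter model, d = −½ ln(1 − 2P − Q) − ¼ ln(1 − 2Q).
1 − 2P − Q = 0.6784, giving −½ ln(0.6784) = 0.194009.
1 − 2Q = 0.9288, giving −¼ ln(0.9288) = 0.018465.
d = 0.194009 + 0.018465 = 0.212474.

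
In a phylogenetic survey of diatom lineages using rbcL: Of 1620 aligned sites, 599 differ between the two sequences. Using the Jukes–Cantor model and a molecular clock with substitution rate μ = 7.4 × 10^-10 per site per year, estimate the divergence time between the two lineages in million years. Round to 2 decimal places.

p = 599/1620 ≈ 0.369753.
d = −(3/4) ln(1 − 4p/3) = −0.75 ln(1 − 0.493004) = −0.75 ln(0.506996)
  = −0.75 × (-0.679252) = 0.509439 substitutions/site.
Under a molecular clock d = 2μt, so t = d/(2μ) = 0.509439 / (2 × 7.4 × 10^-10) = 344.22 million years.

344.22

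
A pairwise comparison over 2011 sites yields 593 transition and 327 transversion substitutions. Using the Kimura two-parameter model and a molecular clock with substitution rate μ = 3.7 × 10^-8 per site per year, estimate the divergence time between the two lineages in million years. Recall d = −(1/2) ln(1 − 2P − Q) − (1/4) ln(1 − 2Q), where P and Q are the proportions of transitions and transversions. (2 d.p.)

10.76

P = 593/2011 ≈ 0.294878 and Q = 327/2011 ≈ 0.162606.
Under the Kimura two-parameter model, d = −½ ln(1 − 2P − Q) − ¼ ln(1 − 2Q).
1 − 2P − Q = 0.247638, giving −½ ln(0.247638) = 0.697894.
1 − 2Q = 0.674788, giving −¼ ln(0.674788) = 0.098339.
d = 0.697894 + 0.098339 = 0.796233.
Under a molecular clock d = 2μt, so t = d/(2μ) = 0.796233 / (2 × 3.7 × 10^-8) = 10.76 million years.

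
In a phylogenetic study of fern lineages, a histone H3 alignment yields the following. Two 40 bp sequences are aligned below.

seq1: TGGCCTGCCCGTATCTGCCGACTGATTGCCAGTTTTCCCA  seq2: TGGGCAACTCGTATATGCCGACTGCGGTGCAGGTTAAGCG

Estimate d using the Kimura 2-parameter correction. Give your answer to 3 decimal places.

0.528

Of 40 sites, 3 differences are transitions and 12 are transversions, so P = 3/40 = 0.075 and Q = 12/40 = 0.3.
Under the Kimura two-parameter model, d = −½ ln(1 − 2P − Q) − ¼ ln(1 − 2Q).
1 − 2P − Q = 0.55, giving −½ ln(0.55) = 0.298919.
1 − 2Q = 0.4, giving −¼ ln(0.4) = 0.229073.
d = 0.298919 + 0.229073 = 0.527992.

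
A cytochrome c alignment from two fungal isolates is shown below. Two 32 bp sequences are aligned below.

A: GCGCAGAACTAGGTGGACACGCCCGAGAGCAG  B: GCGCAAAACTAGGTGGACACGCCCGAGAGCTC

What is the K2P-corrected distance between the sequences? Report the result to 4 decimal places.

0.1001

Of 32 sites, 1 differences are transitions and 2 are transversions, so P = 1/32 = 0.03125 and Q = 2/32 = 0.0625.
Under the Kimura two-parameter model, d = −½ ln(1 − 2P − Q) − ¼ ln(1 − 2Q).
1 − 2P − Q = 0.875, giving −½ ln(0.875) = 0.066766.
1 − 2Q = 0.875, giving −¼ ln(0.875) = 0.033383.
d = 0.066766 + 0.033383 = 0.100149.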